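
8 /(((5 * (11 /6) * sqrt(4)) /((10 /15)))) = 16 /55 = 0.29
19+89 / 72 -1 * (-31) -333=-20287 / 72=-281.76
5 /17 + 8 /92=149 /391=0.38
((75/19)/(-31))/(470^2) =-3/5204404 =-0.00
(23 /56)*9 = 207 /56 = 3.70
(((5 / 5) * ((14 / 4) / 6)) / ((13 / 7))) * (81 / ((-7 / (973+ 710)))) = -318087 / 52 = -6117.06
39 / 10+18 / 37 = 1623 / 370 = 4.39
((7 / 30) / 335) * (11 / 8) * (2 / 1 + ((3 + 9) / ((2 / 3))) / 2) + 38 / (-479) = -2649487 / 38511600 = -0.07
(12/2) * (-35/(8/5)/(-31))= 525/124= 4.23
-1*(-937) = 937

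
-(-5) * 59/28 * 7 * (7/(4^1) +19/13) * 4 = 49265/52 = 947.40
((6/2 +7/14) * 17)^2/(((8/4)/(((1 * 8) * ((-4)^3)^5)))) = -15205257969664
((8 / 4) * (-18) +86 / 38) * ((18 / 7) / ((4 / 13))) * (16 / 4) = -149994 / 133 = -1127.77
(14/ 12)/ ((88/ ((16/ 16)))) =7/ 528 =0.01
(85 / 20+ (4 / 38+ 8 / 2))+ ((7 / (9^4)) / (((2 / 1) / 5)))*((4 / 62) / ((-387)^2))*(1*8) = 8.36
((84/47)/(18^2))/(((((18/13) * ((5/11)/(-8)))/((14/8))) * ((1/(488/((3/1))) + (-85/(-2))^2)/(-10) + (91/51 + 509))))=-116260144/312820797879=-0.00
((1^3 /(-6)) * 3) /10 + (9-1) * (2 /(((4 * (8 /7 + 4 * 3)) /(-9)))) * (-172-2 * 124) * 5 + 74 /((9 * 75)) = 357213703 /62100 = 5752.23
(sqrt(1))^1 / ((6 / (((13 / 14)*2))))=13 / 42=0.31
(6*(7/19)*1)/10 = 21/95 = 0.22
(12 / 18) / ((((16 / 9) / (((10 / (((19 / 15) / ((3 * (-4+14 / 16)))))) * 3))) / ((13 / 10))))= -131625 / 1216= -108.24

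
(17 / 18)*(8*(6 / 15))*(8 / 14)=544 / 315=1.73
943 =943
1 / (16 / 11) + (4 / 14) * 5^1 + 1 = 3.12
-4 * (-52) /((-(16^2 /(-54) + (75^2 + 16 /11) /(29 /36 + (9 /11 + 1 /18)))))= -933660 /15018233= -0.06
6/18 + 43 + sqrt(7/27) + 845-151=sqrt(21)/9 + 2212/3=737.84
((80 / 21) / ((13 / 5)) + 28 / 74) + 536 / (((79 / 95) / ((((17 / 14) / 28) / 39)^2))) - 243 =-20593851156199 / 85396520664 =-241.16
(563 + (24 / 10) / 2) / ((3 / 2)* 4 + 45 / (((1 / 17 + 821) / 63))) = 5625074 / 94245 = 59.69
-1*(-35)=35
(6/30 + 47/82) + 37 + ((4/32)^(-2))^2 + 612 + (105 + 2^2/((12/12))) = 1990457/410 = 4854.77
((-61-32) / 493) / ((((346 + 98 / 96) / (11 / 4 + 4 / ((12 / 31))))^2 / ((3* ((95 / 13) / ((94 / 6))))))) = -31359443760 / 83576022958727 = -0.00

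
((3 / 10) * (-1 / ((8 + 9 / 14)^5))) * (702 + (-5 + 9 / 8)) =-112640514 / 25937424601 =-0.00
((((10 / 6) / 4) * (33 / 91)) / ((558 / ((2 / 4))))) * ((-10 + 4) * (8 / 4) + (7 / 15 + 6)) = -0.00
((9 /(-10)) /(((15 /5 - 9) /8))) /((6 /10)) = 2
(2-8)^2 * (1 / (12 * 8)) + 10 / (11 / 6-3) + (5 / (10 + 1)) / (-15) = -8.23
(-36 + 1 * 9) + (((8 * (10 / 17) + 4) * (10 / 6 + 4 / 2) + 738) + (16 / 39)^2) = 19214075 / 25857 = 743.09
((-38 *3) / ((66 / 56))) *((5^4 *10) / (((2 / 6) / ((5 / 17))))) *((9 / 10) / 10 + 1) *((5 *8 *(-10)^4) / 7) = -6213000000000 / 187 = -33224598930.48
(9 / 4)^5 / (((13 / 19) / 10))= 5609655 / 6656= 842.80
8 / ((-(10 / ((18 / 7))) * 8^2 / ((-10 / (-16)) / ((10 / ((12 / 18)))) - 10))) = 0.32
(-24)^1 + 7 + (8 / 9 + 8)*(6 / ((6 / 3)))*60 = 1583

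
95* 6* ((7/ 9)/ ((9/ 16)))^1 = 21280/ 27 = 788.15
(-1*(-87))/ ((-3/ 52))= -1508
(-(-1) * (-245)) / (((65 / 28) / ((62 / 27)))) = -85064 / 351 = -242.35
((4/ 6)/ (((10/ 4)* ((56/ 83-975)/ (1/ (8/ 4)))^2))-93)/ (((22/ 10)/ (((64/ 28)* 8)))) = -772.99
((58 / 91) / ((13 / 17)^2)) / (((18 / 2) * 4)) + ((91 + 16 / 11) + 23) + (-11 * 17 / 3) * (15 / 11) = 92827561 / 3045042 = 30.48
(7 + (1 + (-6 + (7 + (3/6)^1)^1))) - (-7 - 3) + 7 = 53/2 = 26.50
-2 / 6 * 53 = -53 / 3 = -17.67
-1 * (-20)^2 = -400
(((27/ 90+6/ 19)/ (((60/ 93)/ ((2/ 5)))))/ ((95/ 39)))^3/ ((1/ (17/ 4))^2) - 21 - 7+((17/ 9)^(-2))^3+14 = -3948511999422110082013806443/ 283893299700822250000000000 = -13.91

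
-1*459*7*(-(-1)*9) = -28917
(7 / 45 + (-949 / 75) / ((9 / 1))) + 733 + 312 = 704531 / 675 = 1043.75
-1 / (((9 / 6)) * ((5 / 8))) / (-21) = 16 / 315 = 0.05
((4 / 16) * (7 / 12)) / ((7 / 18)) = 3 / 8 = 0.38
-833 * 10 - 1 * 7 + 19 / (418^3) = -32046827735 / 3843928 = -8337.00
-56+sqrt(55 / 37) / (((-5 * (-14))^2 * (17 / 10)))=-56+sqrt(2035) / 308210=-56.00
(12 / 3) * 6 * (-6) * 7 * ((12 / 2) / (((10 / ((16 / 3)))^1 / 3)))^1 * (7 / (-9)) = 37632 / 5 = 7526.40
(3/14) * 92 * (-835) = -115230/7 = -16461.43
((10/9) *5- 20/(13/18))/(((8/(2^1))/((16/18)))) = -5180/1053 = -4.92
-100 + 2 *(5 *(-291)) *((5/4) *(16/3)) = -19500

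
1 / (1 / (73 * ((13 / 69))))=949 / 69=13.75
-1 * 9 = -9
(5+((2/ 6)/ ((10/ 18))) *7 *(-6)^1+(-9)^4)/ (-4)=-8176/ 5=-1635.20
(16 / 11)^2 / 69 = 256 / 8349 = 0.03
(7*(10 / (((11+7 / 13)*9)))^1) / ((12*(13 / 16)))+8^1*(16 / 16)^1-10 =-782 / 405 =-1.93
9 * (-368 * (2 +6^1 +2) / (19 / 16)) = -529920 / 19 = -27890.53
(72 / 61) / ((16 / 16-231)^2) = 18 / 806725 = 0.00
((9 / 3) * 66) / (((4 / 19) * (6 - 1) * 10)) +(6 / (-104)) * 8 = 23853 / 1300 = 18.35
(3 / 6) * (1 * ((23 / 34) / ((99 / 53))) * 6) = 1219 / 1122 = 1.09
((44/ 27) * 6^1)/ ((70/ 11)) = 484/ 315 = 1.54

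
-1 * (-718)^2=-515524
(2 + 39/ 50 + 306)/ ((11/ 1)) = 15439/ 550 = 28.07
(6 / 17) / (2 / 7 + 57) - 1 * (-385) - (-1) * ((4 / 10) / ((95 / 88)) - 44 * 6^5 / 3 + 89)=-367759910308 / 3238075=-113573.62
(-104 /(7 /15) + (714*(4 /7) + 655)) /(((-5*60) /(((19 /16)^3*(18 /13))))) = -121013337 /18636800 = -6.49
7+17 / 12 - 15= -79 / 12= -6.58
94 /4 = 47 /2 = 23.50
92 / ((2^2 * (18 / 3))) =23 / 6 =3.83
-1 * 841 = -841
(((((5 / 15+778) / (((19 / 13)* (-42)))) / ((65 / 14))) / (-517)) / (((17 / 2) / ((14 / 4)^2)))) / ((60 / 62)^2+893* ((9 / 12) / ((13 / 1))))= 571754638 / 3939630130161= 0.00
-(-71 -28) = 99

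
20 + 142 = 162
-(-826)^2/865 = -682276/865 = -788.76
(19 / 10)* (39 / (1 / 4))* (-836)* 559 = -692574168 / 5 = -138514833.60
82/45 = 1.82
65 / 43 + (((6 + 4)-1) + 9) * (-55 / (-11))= 3935 / 43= 91.51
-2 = -2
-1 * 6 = -6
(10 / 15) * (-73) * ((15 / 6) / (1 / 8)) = -2920 / 3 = -973.33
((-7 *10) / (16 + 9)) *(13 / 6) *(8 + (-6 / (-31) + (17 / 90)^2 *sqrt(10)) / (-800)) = -9026927 / 186000 + 26299 *sqrt(10) / 97200000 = -48.53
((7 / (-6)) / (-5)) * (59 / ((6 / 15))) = 413 / 12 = 34.42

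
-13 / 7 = -1.86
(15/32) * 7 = 105/32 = 3.28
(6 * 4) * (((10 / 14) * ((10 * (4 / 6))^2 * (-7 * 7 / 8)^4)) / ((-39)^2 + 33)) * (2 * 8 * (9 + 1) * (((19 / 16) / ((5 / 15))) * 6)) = 1397081875 / 592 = 2359935.60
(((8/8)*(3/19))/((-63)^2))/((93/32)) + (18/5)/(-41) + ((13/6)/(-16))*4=-0.63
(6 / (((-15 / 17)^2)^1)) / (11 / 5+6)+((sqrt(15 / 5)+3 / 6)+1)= sqrt(3)+3001 / 1230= 4.17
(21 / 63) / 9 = 1 / 27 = 0.04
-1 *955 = -955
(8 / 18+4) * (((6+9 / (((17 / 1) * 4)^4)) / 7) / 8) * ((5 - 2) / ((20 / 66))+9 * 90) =16695801345 / 42762752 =390.43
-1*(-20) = 20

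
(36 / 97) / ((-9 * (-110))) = 2 / 5335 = 0.00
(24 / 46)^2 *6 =864 / 529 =1.63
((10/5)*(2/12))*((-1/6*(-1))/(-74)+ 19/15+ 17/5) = 2071/1332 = 1.55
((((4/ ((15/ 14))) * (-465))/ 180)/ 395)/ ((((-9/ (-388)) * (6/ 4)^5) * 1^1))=-5388544/ 38873925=-0.14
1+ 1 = 2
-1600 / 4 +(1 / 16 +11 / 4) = -6355 / 16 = -397.19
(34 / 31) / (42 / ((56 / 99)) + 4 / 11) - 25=-2542829 / 101773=-24.99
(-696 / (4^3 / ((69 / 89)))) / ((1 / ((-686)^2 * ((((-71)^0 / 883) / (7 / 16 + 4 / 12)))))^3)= -2786566894.08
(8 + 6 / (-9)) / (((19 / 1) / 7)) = 154 / 57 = 2.70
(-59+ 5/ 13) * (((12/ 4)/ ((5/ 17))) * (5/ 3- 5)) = 25908/ 13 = 1992.92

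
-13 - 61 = -74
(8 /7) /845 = 8 /5915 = 0.00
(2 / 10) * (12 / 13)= 12 / 65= 0.18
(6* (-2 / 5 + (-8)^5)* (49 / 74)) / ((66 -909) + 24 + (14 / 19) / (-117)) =7648636086 / 48117205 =158.96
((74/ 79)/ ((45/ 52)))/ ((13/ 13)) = 3848/ 3555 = 1.08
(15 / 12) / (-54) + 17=3667 / 216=16.98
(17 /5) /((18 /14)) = 119 /45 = 2.64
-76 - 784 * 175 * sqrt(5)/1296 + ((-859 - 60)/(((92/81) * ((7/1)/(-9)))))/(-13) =-8575 * sqrt(5)/81 - 1306223/8372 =-392.74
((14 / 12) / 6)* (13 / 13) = 7 / 36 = 0.19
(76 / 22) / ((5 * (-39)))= -38 / 2145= -0.02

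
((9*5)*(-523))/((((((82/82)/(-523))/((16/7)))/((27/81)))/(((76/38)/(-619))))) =-131293920/4333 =-30300.93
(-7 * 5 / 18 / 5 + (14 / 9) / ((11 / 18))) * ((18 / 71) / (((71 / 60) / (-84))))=-2152080 / 55451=-38.81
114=114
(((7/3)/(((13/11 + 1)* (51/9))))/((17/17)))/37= 77/15096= 0.01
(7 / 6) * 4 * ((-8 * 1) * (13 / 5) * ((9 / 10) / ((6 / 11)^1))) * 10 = -8008 / 5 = -1601.60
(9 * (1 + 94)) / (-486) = -95 / 54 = -1.76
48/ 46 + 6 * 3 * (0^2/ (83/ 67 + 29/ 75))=24/ 23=1.04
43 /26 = 1.65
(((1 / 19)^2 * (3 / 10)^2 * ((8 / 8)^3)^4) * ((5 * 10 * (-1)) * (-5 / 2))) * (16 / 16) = 45 / 1444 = 0.03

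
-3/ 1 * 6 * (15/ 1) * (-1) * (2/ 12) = 45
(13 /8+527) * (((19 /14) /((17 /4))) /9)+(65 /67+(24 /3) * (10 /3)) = 13316057 /287028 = 46.39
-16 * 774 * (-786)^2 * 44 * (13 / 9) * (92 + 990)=-526122427843584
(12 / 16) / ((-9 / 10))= -5 / 6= -0.83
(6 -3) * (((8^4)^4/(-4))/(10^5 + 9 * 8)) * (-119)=448600744132608/1787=251035671031.12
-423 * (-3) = 1269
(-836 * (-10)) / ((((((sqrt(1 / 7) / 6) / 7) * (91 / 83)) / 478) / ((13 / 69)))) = 663349280 * sqrt(7) / 23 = 76306835.97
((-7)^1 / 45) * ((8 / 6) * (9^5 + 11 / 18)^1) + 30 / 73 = -12246.92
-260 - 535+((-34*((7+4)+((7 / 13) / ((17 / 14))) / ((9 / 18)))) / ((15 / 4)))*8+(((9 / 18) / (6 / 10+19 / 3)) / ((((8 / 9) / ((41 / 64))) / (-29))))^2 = -1654.92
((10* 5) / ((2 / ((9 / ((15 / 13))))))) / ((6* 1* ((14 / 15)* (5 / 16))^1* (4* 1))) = 195 / 7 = 27.86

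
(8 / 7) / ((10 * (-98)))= -2 / 1715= -0.00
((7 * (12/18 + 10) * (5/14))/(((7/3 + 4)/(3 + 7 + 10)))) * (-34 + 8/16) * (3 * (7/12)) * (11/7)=-147400/19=-7757.89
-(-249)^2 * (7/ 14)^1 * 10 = -310005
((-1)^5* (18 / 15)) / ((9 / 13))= -26 / 15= -1.73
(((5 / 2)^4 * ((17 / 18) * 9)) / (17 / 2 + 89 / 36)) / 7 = 19125 / 4424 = 4.32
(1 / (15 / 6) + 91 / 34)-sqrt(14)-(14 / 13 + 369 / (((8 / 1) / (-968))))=44647.26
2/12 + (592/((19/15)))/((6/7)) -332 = 24331/114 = 213.43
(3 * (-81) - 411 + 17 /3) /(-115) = 389 /69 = 5.64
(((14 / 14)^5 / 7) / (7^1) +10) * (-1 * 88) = -43208 / 49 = -881.80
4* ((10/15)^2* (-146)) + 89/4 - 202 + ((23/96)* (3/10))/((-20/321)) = -25370447/57600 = -440.46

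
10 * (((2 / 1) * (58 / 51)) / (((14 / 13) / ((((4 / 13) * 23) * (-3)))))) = -53360 / 119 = -448.40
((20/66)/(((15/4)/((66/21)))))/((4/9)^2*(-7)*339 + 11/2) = -96/175105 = -0.00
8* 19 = 152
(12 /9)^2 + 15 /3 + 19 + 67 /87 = 6929 /261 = 26.55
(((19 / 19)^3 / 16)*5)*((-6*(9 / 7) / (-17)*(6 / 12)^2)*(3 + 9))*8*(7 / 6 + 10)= 9045 / 238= 38.00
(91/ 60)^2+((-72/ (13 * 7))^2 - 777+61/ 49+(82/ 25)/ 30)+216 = -82983492187/ 149058000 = -556.72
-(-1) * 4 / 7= 4 / 7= 0.57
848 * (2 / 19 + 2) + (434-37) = 41463 / 19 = 2182.26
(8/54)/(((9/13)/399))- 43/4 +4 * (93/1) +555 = 324529/324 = 1001.63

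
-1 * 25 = -25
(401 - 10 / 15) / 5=1201 / 15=80.07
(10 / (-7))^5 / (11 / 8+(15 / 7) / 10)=-800000 / 213689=-3.74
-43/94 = -0.46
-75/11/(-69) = 25/253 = 0.10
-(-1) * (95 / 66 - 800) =-52705 / 66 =-798.56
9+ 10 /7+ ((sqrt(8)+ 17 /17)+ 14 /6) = 2 * sqrt(2)+ 289 /21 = 16.59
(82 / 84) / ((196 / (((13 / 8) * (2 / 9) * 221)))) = 117793 / 296352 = 0.40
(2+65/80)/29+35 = 35.10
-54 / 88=-27 / 44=-0.61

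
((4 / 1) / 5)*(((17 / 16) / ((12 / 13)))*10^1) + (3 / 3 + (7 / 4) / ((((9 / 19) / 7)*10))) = 2303 / 180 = 12.79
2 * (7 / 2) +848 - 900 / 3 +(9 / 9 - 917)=-361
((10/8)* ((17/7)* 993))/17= 4965/28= 177.32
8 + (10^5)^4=100000000000000000008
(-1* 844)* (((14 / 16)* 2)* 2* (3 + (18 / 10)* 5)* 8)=-283584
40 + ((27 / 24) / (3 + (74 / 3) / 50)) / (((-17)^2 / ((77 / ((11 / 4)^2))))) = 40.01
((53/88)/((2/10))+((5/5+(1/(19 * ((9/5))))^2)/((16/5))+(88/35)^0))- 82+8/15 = -124064869/1608255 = -77.14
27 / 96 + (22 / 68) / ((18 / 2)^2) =12569 / 44064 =0.29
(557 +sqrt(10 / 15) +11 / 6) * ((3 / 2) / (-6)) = -3353 / 24 - sqrt(6) / 12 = -139.91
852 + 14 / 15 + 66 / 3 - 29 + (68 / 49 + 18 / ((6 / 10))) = 644831 / 735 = 877.32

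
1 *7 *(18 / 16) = 63 / 8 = 7.88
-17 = -17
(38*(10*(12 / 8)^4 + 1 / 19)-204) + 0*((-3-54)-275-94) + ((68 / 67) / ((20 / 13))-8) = 2297309 / 1340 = 1714.41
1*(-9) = -9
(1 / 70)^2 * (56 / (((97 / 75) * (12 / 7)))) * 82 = 41 / 97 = 0.42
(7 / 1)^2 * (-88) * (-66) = 284592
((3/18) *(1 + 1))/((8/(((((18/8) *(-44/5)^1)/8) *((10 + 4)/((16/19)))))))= -4389/2560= -1.71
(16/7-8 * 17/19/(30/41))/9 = -14956/17955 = -0.83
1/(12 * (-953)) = -1/11436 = -0.00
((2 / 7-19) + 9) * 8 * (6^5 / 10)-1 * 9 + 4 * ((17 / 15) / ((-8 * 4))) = -60439.77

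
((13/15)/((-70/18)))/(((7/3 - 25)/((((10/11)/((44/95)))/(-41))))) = -2223/4722872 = -0.00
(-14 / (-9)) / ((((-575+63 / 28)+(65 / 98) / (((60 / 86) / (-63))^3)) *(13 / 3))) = -5600 / 7627534161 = -0.00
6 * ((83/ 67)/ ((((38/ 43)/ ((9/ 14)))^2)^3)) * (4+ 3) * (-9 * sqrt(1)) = -7528485991777007769/ 108496707935823872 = -69.39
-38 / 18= -19 / 9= -2.11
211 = 211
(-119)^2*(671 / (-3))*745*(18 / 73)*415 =-17626742606550 / 73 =-241462227486.99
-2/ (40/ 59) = -59/ 20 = -2.95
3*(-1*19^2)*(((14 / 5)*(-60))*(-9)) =-1637496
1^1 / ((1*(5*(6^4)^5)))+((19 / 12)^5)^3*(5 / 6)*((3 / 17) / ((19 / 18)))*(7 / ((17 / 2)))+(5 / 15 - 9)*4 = 212027462125986330344573 / 2704972260296192163840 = 78.38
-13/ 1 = -13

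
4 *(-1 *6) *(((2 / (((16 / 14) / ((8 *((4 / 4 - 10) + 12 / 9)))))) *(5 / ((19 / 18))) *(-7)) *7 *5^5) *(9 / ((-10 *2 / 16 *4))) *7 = 447306300000 / 19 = 23542436842.11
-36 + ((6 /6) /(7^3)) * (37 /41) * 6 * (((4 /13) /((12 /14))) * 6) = -939324 /26117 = -35.97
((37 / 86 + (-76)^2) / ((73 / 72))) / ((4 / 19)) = 84948183 / 3139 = 27062.18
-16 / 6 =-8 / 3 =-2.67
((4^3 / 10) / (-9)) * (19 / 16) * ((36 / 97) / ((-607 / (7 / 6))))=532 / 883185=0.00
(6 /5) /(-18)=-1 /15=-0.07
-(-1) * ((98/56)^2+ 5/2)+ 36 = 41.56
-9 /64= -0.14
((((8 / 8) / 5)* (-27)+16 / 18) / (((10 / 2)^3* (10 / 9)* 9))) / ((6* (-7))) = 29 / 337500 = 0.00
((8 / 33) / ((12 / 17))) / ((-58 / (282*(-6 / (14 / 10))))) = 7.16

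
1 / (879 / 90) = 30 / 293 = 0.10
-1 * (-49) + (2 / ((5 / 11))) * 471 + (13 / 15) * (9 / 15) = 53048 / 25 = 2121.92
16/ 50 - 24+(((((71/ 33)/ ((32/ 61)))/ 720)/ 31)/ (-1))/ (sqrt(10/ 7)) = -592/ 25 - 4331 * sqrt(70)/ 235699200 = -23.68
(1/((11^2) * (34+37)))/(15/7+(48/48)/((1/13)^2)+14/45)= 315/463982728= 0.00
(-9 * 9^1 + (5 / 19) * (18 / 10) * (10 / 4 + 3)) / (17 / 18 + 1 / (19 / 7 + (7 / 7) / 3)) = -857952 / 13927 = -61.60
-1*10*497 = -4970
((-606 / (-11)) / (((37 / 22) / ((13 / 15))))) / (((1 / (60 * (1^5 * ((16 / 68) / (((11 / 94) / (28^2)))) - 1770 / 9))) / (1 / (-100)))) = -4065163544 / 172975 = -23501.45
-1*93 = -93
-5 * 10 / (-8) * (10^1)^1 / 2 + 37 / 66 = 4199 / 132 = 31.81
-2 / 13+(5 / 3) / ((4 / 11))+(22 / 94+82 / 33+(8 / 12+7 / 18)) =1984991 / 241956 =8.20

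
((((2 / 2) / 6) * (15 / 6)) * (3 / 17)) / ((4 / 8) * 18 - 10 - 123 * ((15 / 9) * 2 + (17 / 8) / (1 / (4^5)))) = -5 / 18228012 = -0.00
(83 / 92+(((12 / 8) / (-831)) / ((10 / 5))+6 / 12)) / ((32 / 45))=803475 / 407744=1.97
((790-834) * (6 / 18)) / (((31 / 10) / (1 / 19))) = -440 / 1767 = -0.25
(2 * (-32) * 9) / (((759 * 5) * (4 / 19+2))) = -608 / 8855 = -0.07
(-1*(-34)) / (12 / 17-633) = -578 / 10749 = -0.05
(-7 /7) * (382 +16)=-398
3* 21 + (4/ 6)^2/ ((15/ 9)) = 949/ 15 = 63.27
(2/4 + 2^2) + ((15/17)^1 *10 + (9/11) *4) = 6207/374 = 16.60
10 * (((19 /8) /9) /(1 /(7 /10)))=133 /72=1.85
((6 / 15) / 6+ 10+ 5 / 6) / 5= 109 / 50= 2.18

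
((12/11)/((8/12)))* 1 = 1.64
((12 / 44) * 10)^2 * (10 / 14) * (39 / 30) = 5850 / 847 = 6.91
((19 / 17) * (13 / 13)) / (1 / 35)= 665 / 17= 39.12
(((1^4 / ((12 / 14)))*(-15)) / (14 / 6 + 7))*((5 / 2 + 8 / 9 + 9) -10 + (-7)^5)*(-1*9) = -4537245 / 16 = -283577.81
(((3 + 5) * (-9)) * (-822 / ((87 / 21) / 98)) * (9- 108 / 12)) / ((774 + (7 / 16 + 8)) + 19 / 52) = 0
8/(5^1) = 8/5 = 1.60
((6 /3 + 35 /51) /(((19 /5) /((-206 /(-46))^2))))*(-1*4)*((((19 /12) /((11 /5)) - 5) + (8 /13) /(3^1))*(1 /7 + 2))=12099829725 /24433981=495.21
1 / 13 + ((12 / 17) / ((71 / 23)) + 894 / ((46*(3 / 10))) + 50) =41534525 / 360893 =115.09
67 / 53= 1.26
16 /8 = 2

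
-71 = -71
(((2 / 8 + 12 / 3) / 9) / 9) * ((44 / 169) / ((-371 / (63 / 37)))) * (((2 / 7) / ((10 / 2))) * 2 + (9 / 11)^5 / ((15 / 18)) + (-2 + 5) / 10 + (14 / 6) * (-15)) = 145423423 / 67930228366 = 0.00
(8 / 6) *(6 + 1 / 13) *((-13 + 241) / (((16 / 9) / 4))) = 4156.62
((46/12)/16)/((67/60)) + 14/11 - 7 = -32503/5896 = -5.51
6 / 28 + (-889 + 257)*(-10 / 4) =22123 / 14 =1580.21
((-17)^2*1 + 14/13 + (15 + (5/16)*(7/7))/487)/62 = 29386817/6280352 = 4.68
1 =1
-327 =-327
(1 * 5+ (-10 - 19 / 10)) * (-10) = 69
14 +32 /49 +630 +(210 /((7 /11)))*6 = 128608 /49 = 2624.65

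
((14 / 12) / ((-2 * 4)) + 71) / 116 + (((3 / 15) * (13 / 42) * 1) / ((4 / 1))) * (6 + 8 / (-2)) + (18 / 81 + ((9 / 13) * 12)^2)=6904606409 / 98804160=69.88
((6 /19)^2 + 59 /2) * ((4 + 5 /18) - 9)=-1816535 /12996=-139.78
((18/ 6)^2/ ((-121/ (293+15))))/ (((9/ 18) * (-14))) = 3.27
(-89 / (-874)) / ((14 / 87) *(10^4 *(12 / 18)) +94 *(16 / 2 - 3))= 0.00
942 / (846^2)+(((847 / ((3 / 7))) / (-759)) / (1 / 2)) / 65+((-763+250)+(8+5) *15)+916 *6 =923391994363 / 178332570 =5177.92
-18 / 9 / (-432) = 1 / 216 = 0.00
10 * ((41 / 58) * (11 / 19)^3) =272855 / 198911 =1.37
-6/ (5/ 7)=-42/ 5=-8.40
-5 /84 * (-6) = 5 /14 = 0.36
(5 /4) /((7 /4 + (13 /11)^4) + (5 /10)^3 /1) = 146410 /448103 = 0.33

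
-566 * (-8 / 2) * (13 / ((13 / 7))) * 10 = 158480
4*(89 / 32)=89 / 8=11.12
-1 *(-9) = 9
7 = 7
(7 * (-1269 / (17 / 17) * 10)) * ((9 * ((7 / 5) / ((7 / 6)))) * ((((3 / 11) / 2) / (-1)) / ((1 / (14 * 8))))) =161173152 / 11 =14652104.73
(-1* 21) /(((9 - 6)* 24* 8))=-7 /192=-0.04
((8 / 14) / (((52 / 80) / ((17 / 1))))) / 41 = 1360 / 3731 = 0.36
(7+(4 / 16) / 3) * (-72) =-510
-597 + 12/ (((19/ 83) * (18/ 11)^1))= -32203/ 57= -564.96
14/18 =7/9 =0.78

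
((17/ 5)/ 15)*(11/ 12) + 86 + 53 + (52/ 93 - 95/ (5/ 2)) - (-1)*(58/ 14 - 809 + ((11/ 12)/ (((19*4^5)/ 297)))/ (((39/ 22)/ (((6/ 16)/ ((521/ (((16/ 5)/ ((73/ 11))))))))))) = -330225650070887491/ 469677488716800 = -703.09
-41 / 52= -0.79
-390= -390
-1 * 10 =-10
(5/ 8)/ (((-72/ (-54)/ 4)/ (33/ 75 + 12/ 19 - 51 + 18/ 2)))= -58323/ 760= -76.74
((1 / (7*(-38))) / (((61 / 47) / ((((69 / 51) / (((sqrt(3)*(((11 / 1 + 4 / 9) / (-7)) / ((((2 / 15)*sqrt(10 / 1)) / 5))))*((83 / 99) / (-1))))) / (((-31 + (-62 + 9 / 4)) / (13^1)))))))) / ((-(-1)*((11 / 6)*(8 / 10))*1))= 252954*sqrt(30) / 101906772935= 0.00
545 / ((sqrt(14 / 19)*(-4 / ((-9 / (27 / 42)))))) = 545*sqrt(266) / 4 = 2222.17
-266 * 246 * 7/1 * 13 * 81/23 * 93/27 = -72232808.87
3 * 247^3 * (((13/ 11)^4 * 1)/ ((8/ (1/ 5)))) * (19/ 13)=1887103727067/ 585640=3222293.09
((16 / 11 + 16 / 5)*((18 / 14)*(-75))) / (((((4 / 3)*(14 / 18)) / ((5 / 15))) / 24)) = -1866240 / 539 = -3462.41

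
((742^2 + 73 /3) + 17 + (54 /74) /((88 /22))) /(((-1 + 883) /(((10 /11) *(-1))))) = -1222344245 /2153844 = -567.52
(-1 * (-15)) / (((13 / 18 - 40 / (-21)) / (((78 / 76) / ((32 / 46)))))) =847665 / 100624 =8.42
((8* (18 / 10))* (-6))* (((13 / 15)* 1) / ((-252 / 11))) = 3.27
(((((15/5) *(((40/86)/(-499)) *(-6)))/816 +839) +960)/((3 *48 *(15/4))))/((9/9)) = 1312438877/393950520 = 3.33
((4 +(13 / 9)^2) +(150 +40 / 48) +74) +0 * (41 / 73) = 37409 / 162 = 230.92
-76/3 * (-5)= 380/3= 126.67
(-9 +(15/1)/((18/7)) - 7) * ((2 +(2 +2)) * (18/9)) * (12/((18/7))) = -1708/3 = -569.33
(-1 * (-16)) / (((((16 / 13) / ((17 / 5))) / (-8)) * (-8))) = 221 / 5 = 44.20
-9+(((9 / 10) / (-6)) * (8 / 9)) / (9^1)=-1217 / 135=-9.01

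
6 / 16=3 / 8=0.38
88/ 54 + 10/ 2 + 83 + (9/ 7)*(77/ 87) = 71071/ 783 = 90.77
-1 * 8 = -8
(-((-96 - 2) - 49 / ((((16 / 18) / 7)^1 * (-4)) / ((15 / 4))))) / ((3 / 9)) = -101283 / 128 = -791.27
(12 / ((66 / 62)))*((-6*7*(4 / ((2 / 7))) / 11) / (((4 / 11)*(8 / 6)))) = -13671 / 11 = -1242.82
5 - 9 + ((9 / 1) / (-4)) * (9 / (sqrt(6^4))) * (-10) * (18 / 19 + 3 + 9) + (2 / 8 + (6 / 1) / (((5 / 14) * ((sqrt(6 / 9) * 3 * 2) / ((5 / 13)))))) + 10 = 80.40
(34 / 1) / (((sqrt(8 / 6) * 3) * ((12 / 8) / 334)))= 2185.46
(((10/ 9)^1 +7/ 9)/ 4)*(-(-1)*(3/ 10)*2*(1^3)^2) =17/ 60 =0.28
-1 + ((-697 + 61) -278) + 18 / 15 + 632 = -1409 / 5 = -281.80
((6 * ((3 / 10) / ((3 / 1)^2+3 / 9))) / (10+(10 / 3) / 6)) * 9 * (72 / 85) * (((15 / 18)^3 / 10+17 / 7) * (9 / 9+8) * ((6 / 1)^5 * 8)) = 383606868384 / 1978375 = 193899.98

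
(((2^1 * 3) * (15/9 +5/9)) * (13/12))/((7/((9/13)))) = 1.43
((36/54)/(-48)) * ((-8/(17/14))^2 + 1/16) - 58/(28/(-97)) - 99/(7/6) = 269097049/2330496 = 115.47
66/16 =33/8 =4.12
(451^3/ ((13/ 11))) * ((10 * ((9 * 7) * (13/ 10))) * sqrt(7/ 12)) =21190519581 * sqrt(21)/ 2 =48553579997.69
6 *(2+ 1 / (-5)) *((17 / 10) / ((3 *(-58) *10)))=-153 / 14500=-0.01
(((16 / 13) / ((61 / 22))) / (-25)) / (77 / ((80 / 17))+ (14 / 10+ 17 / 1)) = -5632 / 11026665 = -0.00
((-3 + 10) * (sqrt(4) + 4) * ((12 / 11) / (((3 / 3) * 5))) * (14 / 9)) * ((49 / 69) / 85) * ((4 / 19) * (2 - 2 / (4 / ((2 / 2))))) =76832 / 2042975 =0.04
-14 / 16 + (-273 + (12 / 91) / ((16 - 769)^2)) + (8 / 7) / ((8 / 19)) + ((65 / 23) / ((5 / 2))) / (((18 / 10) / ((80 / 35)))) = -2560771089307 / 9493998696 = -269.73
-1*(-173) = 173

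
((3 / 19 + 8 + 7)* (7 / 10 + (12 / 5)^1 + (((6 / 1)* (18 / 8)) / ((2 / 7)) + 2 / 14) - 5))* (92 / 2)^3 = 44635174848 / 665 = 67120563.68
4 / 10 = 2 / 5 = 0.40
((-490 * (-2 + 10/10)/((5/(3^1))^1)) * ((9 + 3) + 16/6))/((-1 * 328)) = -539/41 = -13.15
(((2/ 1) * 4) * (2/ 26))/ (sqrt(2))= 4 * sqrt(2)/ 13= 0.44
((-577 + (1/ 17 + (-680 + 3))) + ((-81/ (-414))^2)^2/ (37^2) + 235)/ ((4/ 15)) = -1592663648632065/ 416815333952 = -3821.03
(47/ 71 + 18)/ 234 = 1325/ 16614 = 0.08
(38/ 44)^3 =6859/ 10648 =0.64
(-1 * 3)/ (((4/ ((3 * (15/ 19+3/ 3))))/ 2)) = -153/ 19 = -8.05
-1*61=-61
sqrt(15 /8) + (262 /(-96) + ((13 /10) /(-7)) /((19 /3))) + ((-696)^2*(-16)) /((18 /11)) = -4736513.39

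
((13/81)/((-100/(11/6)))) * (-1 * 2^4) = 286/6075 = 0.05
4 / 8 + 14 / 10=19 / 10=1.90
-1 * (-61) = 61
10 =10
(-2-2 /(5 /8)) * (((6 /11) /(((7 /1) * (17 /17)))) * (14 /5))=-312 /275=-1.13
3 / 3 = 1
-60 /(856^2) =-15 /183184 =-0.00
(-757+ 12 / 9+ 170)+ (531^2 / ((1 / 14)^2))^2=9162447132282451 / 3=3054149044094150.33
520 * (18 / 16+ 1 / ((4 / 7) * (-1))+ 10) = 4875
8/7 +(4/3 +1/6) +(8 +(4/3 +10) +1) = 965/42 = 22.98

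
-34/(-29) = 34/29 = 1.17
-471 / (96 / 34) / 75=-2669 / 1200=-2.22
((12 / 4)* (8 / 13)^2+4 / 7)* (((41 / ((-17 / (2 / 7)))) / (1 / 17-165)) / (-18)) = -20705 / 52244829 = -0.00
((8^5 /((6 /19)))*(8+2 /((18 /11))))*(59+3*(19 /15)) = 8112996352 /135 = 60096269.27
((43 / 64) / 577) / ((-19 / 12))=-129 / 175408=-0.00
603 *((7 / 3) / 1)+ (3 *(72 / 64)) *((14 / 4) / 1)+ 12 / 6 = 22733 / 16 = 1420.81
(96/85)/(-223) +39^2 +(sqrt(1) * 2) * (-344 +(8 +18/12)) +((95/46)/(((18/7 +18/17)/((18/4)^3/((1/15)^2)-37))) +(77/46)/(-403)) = 15173860010040457/1214396202240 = 12494.98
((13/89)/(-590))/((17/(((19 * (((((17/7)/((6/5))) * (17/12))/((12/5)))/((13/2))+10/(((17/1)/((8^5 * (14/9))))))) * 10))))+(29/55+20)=-15759114813581/252397086480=-62.44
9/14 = 0.64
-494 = -494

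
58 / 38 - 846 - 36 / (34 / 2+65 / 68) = -6545819 / 7733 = -846.48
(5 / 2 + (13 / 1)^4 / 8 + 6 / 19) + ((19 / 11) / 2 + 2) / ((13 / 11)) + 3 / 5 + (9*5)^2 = 55337523 / 9880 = 5600.96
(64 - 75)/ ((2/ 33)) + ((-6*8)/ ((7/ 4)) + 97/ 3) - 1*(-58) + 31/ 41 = -202919/ 1722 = -117.84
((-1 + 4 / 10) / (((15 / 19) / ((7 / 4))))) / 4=-133 / 400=-0.33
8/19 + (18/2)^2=1547/19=81.42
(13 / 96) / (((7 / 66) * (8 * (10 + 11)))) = 143 / 18816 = 0.01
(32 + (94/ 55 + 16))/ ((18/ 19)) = 25973/ 495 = 52.47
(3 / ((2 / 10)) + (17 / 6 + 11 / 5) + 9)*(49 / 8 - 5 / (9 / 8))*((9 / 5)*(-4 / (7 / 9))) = -316173 / 700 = -451.68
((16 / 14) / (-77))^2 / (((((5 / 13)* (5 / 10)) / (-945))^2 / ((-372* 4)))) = -7915451.26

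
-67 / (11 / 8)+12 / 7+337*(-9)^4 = 170247769 / 77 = 2211009.99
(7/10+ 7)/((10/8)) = 154/25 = 6.16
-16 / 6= -8 / 3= -2.67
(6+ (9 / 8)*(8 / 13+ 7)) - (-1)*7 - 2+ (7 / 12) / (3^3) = 165017 / 8424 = 19.59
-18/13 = -1.38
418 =418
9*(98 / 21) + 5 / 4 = 173 / 4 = 43.25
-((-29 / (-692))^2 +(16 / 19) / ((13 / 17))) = -130458735 / 118279408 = -1.10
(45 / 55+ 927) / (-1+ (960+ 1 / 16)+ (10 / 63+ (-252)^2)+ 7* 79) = 0.01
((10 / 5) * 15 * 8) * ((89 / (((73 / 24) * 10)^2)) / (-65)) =-615168 / 1731925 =-0.36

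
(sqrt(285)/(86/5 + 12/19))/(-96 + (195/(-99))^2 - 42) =-855 *sqrt(285)/2044798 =-0.01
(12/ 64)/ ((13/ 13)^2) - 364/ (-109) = 6151/ 1744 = 3.53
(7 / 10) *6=21 / 5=4.20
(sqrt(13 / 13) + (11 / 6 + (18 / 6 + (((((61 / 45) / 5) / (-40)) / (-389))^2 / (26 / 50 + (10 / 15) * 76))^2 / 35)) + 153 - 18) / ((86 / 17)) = 32984094405054125542269060235379297 / 1184809795545278717703504000000000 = 27.84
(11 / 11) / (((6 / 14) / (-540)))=-1260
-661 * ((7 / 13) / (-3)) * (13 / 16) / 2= 4627 / 96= 48.20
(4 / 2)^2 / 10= 2 / 5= 0.40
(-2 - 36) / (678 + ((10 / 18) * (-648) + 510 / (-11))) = -209 / 1494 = -0.14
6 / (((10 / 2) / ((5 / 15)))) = 2 / 5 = 0.40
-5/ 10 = -1/ 2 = -0.50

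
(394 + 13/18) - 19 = 375.72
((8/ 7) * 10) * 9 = 720/ 7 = 102.86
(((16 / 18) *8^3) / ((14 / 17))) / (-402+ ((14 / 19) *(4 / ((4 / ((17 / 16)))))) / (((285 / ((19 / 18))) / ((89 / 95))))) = -15082291200 / 10971149063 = -1.37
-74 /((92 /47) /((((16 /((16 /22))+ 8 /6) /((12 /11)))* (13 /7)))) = -1243385 /828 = -1501.67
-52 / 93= -0.56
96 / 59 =1.63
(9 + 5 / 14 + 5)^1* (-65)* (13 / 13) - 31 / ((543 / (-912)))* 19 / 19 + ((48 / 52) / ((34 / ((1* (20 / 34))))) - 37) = -8740835319 / 9520238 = -918.13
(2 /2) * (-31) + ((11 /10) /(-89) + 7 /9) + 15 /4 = -26.48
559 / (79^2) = 559 / 6241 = 0.09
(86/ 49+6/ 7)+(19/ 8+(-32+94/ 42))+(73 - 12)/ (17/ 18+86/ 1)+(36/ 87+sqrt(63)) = -1262760503/ 53372760+3 * sqrt(7) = -15.72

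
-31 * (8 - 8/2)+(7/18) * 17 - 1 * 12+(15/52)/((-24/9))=-484837/3744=-129.50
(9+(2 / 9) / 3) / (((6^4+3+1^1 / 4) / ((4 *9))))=3920 / 15591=0.25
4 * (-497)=-1988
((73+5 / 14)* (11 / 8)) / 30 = 11297 / 3360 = 3.36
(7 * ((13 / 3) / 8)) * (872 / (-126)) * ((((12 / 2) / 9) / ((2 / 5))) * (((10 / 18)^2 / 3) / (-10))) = 35425 / 78732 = 0.45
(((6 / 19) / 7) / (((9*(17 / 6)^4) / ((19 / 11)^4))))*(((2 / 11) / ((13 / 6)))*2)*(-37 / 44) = -1315611072 / 13464591711571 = -0.00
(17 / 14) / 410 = 17 / 5740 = 0.00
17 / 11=1.55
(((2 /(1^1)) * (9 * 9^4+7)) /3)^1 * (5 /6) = 295280 /9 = 32808.89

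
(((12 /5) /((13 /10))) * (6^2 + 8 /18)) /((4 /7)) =4592 /39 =117.74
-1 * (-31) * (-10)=-310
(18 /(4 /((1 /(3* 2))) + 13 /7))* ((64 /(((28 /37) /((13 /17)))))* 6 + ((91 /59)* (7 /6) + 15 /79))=3893935029 /14341897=271.51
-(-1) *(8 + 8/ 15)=128/ 15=8.53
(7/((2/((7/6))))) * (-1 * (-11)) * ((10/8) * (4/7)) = 385/12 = 32.08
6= 6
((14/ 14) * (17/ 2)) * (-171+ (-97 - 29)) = -5049/ 2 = -2524.50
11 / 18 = 0.61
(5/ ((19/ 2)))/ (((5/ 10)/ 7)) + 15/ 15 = 159/ 19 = 8.37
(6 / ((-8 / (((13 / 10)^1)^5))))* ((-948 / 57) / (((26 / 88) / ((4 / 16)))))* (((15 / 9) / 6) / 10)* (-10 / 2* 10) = -24819509 / 456000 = -54.43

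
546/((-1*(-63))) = 8.67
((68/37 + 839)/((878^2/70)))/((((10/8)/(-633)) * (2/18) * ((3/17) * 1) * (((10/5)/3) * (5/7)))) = -147640392711/35653385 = -4140.99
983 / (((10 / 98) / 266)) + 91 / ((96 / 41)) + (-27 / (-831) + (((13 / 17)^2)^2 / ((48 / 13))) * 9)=28456707879230149 / 11104952160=2562524.13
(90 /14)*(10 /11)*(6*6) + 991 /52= 918707 /4004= 229.45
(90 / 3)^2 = 900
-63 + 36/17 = -1035/17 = -60.88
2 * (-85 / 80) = -17 / 8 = -2.12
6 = 6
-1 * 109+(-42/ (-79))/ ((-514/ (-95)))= -2211032/ 20303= -108.90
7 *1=7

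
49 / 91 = 7 / 13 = 0.54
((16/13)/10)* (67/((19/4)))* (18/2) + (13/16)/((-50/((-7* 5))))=639949/39520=16.19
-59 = -59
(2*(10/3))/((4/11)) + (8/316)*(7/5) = 21767/1185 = 18.37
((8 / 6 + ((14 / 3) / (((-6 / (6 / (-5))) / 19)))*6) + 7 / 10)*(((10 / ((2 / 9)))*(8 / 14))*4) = 78072 / 7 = 11153.14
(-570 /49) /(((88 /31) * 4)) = -8835 /8624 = -1.02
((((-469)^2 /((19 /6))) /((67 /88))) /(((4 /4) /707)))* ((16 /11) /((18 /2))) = 594196736 /57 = 10424504.14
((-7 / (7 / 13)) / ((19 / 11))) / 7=-143 / 133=-1.08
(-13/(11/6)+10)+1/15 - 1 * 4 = -169/165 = -1.02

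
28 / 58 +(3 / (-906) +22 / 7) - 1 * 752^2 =-34668566155 / 61306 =-565500.38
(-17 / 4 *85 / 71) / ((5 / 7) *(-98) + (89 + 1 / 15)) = -21675 / 81224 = -0.27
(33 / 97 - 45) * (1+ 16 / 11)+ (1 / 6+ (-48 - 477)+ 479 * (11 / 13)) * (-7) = 60510295 / 83226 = 727.06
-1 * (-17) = 17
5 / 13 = 0.38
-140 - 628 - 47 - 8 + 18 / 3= -817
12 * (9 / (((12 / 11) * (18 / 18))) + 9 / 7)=801 / 7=114.43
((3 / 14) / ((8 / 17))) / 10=51 / 1120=0.05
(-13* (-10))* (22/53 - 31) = -210730/53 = -3976.04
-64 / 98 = -32 / 49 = -0.65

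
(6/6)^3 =1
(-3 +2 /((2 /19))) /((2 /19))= 152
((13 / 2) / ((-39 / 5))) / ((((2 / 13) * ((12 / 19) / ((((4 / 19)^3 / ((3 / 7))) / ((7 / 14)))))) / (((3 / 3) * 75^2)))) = -2275000 / 1083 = -2100.65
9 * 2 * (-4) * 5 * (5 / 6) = -300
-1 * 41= -41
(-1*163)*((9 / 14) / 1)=-1467 / 14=-104.79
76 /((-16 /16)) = -76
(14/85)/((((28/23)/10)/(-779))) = -17917/17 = -1053.94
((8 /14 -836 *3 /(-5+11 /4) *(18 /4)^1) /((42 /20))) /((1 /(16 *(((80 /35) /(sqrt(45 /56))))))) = 97457.98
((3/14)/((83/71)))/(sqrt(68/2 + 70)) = 0.02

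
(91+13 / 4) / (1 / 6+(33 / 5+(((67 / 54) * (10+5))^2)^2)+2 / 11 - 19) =544169340 / 692625202783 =0.00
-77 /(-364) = 0.21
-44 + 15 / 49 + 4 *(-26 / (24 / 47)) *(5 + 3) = -245935 / 147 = -1673.03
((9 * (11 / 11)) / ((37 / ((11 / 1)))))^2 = 9801 / 1369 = 7.16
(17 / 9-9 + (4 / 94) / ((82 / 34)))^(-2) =300779649 / 15134412484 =0.02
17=17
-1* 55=-55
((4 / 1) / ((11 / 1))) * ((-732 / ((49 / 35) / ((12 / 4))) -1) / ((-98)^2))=-10987 / 184877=-0.06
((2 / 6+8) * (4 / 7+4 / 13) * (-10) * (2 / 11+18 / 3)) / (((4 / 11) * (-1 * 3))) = 415.14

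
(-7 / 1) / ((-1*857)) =7 / 857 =0.01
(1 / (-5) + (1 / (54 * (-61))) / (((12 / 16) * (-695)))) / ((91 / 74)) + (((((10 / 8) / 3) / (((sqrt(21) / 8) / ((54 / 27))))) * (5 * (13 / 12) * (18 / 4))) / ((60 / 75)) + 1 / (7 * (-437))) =44.16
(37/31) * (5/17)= 185/527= 0.35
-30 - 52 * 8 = -446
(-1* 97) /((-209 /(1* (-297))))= -2619 /19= -137.84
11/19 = 0.58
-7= -7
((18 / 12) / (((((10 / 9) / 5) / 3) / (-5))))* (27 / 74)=-10935 / 296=-36.94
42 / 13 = 3.23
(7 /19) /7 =1 /19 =0.05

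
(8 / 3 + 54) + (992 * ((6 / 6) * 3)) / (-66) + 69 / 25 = 11827 / 825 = 14.34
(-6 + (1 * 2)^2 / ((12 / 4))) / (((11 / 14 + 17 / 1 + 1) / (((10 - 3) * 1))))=-1.74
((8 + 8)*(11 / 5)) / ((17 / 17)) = 176 / 5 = 35.20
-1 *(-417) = 417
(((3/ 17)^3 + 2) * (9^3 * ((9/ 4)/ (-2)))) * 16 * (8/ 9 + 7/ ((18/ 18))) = -1019962854/ 4913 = -207604.90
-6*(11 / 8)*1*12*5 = -495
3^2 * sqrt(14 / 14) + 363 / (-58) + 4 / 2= 4.74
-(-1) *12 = 12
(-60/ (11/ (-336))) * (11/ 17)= 20160/ 17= 1185.88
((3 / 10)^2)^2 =81 / 10000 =0.01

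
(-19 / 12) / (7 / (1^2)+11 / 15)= -95 / 464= -0.20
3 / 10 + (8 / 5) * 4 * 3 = 39 / 2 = 19.50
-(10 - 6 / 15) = -48 / 5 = -9.60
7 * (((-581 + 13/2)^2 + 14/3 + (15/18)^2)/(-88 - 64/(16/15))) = -41587007/2664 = -15610.74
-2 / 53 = -0.04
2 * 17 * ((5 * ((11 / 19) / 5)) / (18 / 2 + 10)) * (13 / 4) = 3.37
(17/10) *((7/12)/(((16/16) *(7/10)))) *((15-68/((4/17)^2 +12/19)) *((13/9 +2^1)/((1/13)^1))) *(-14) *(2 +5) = 13294016099/25461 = 522132.52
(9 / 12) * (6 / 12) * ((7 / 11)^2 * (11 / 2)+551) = 36513 / 176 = 207.46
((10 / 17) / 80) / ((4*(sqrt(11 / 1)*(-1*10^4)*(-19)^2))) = -sqrt(11) / 21602240000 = -0.00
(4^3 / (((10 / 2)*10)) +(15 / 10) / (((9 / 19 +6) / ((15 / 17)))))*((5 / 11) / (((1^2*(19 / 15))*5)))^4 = 9523575 / 241799407894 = 0.00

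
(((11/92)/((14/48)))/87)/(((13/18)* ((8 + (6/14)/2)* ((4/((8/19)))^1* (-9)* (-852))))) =44/4035526755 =0.00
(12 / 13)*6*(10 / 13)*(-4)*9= -25920 / 169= -153.37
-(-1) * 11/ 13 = 11/ 13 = 0.85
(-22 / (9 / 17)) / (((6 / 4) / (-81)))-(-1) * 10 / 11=24694 / 11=2244.91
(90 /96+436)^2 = 48874081 /256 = 190914.38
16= 16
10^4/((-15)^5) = -16/1215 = -0.01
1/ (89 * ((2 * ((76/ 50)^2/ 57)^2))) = 3515625/ 1028128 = 3.42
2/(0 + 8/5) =5/4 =1.25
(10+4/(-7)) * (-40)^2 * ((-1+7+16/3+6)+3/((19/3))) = 5104000/19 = 268631.58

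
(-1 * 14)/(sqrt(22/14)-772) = 14 * sqrt(77)/4171877 +75656/4171877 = 0.02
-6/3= -2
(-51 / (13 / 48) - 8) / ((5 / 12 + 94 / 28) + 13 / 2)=-214368 / 11219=-19.11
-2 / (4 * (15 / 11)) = -11 / 30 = -0.37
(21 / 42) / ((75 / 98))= 49 / 75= 0.65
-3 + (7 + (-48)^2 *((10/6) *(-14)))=-53756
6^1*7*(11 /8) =57.75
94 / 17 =5.53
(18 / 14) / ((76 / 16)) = 36 / 133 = 0.27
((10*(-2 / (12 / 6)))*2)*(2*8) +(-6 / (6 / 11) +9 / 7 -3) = -2329 / 7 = -332.71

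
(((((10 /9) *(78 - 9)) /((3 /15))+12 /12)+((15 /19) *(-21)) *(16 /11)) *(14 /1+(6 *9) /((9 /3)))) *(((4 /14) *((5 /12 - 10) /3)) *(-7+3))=1662307520 /39501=42082.67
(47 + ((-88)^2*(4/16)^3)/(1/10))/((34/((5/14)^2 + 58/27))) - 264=-10787647/59976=-179.87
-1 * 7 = -7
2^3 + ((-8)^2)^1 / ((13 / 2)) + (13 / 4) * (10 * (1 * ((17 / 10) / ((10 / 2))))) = 7513 / 260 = 28.90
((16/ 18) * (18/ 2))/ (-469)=-8/ 469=-0.02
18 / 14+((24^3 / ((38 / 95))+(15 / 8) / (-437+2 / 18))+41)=7619145551 / 220192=34602.28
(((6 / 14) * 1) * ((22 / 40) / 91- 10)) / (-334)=54567 / 4255160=0.01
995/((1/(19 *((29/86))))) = 548245/86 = 6374.94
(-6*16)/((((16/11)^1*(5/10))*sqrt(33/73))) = -4*sqrt(2409) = -196.33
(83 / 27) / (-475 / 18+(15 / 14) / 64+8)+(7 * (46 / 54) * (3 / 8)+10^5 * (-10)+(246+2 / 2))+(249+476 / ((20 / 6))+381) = -53280578546411 / 53335080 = -998978.13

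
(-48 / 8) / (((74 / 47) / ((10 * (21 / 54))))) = -1645 / 111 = -14.82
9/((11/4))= 36/11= 3.27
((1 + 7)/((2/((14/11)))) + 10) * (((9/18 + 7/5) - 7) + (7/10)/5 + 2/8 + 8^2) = 44737/50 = 894.74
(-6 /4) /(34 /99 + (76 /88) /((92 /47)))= -27324 /14293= -1.91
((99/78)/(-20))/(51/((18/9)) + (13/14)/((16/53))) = -924/416065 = -0.00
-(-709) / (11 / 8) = 515.64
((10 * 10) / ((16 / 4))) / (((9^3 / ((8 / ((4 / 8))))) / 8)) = 3200 / 729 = 4.39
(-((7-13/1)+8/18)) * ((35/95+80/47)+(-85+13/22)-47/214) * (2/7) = -964151900/7357427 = -131.04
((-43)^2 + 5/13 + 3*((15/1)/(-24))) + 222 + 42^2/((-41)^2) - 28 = 357088333/174824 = 2042.56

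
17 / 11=1.55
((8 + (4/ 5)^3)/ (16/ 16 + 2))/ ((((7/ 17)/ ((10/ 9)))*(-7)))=-5168/ 4725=-1.09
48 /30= 1.60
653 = 653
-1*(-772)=772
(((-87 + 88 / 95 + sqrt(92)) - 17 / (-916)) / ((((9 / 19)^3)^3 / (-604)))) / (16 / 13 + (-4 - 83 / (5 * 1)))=-249657678185735686711 / 111697588604079 + 25337438029607080 * sqrt(23) / 487762395651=-1985995.90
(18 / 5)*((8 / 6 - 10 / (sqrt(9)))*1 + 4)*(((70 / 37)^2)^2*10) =1728720000 / 1874161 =922.40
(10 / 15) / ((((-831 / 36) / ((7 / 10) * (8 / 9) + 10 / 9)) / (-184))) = 38272 / 4155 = 9.21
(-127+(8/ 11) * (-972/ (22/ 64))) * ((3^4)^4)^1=-11372900641479/ 121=-93990914392.39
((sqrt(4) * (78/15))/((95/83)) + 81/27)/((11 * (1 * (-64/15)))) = -17223/66880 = -0.26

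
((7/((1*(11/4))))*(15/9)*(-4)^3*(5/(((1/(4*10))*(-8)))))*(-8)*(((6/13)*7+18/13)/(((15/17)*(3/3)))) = -121856000/429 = -284046.62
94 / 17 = 5.53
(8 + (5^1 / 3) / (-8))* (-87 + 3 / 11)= -675.75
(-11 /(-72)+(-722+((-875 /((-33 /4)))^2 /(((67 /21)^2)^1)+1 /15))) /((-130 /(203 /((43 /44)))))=-1170410926601 /1910967300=-612.47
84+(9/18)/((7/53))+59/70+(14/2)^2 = 4817/35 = 137.63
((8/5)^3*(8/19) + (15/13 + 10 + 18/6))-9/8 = 14.75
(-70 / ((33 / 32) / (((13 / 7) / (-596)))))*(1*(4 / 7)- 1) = -1040 / 11473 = -0.09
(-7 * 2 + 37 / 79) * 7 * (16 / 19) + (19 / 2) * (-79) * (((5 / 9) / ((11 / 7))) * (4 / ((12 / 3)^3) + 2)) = -90348923 / 144096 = -627.01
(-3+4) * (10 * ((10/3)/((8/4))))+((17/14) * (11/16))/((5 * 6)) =112187/6720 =16.69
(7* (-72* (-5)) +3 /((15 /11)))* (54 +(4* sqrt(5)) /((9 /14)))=706216* sqrt(5) /45 +680994 /5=171290.96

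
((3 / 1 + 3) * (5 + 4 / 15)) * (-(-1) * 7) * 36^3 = 51601536 / 5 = 10320307.20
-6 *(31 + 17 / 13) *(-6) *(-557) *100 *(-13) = 842184000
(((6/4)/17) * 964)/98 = 723/833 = 0.87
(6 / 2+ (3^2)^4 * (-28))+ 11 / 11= -183704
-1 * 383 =-383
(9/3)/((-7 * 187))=-3/1309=-0.00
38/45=0.84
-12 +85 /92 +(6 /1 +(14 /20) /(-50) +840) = 2400366 /2875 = 834.91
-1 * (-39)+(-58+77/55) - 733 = -3753/5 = -750.60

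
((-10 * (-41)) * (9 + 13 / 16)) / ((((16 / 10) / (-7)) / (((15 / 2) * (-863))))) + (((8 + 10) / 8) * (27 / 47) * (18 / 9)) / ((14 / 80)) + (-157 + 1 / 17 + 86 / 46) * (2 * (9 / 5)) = 9379165524687897 / 82328960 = 113923041.48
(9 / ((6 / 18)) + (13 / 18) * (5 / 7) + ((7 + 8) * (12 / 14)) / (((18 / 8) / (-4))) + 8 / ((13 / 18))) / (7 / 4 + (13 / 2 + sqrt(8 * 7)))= 1.00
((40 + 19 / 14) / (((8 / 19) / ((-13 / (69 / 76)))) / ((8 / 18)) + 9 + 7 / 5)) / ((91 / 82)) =85697790 / 23763383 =3.61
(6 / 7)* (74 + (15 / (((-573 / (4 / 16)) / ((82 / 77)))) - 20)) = 4764453 / 102949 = 46.28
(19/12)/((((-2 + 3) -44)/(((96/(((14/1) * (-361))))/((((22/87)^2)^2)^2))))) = 3282116715437121/78458780188096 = 41.83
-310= -310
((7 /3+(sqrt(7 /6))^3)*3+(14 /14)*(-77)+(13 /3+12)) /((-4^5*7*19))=23 /58368 - sqrt(42) /233472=0.00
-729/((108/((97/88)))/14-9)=54999/151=364.23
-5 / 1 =-5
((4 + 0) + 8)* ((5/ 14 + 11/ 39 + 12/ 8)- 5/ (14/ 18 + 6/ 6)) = -2941/ 364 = -8.08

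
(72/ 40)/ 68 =9/ 340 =0.03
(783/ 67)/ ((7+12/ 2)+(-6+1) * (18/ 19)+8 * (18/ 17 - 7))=-252909/ 849761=-0.30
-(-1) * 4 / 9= 4 / 9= 0.44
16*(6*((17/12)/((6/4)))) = 272/3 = 90.67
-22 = -22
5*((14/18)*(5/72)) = 175/648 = 0.27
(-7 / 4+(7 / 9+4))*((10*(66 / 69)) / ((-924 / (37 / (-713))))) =0.00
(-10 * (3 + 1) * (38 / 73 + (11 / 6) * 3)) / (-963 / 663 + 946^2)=-777036 / 2887531279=-0.00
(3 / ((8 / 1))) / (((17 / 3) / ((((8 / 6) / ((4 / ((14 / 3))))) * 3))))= 21 / 68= 0.31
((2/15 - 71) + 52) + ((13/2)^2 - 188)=-9877/60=-164.62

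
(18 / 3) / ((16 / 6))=9 / 4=2.25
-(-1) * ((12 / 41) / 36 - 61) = -7502 / 123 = -60.99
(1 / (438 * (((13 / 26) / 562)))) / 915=0.00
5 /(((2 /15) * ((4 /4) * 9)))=25 /6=4.17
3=3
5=5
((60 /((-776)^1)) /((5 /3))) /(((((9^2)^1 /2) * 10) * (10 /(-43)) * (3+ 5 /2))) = 43 /480150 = 0.00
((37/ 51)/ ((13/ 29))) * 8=8584/ 663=12.95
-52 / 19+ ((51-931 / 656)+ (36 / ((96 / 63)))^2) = 30162111 / 49856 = 604.98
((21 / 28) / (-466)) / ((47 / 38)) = -57 / 43804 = -0.00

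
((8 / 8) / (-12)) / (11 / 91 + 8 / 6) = -91 / 1588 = -0.06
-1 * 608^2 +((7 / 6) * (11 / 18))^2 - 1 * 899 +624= -4314962567 / 11664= -369938.49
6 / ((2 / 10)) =30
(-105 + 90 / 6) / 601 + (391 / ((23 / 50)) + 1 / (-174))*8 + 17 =356430245 / 52287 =6816.80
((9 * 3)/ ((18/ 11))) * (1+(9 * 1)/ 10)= 31.35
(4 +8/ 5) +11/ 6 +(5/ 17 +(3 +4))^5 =879804146831/ 42595710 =20654.76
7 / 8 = 0.88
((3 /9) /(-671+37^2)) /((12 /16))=2 /3141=0.00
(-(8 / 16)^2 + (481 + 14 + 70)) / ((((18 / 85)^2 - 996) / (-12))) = 6.80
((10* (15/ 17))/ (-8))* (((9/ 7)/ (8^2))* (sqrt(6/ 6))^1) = -675/ 30464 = -0.02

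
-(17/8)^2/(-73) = 289/4672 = 0.06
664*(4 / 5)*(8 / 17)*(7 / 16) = 9296 / 85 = 109.36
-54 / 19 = -2.84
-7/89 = -0.08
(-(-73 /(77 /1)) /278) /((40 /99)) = 657 /77840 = 0.01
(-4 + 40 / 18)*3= -16 / 3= -5.33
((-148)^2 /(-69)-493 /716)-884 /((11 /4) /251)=-44020718635 /543444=-81003.23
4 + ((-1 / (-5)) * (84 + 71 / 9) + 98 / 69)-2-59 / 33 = 227816 / 11385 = 20.01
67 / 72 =0.93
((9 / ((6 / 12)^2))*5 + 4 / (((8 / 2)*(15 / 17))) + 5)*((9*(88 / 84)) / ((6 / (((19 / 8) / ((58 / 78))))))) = 948233 / 1015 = 934.22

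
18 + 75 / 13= 309 / 13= 23.77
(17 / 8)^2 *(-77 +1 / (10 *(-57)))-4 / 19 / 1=-12692179 / 36480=-347.92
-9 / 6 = -3 / 2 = -1.50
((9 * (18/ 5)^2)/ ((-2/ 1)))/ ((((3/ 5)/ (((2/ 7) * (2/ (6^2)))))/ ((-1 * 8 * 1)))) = 432/ 35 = 12.34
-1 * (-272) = 272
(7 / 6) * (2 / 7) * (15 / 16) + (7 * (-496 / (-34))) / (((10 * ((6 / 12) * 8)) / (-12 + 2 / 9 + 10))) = -51727 / 12240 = -4.23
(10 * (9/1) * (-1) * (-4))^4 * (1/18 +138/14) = 1165466880000/7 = 166495268571.43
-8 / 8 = -1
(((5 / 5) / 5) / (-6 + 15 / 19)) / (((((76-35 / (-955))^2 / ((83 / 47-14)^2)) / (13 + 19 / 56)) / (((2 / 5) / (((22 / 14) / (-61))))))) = 46411322461325 / 225503741635524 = 0.21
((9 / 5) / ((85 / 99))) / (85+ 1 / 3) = 2673 / 108800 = 0.02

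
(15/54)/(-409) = -5/7362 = -0.00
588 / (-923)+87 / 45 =1.30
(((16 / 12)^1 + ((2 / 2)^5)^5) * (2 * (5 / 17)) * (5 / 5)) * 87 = 2030 / 17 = 119.41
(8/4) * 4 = 8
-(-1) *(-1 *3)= -3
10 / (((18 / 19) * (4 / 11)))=29.03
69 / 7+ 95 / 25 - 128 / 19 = 4602 / 665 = 6.92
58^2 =3364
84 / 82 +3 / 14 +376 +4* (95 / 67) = 14725965 / 38458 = 382.91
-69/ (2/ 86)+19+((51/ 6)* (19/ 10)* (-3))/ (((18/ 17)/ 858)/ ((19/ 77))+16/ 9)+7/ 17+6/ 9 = -2974.10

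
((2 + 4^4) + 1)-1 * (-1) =260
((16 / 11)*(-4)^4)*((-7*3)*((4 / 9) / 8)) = -14336 / 33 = -434.42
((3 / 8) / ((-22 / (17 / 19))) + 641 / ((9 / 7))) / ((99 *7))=15004069 / 20856528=0.72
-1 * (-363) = 363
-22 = -22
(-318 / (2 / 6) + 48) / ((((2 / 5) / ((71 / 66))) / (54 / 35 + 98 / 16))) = -23017987 / 1232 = -18683.43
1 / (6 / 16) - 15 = -37 / 3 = -12.33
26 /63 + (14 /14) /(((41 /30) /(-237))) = -446864 /2583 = -173.00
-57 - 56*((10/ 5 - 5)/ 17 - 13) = 11575/ 17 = 680.88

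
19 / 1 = 19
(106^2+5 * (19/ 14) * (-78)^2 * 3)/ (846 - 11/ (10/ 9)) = 161.57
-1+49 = 48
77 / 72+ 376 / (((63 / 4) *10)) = 8711 / 2520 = 3.46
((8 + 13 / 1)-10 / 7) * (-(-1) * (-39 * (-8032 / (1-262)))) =-14304992 / 609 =-23489.31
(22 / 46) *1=11 / 23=0.48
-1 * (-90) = 90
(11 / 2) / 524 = 11 / 1048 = 0.01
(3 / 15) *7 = 7 / 5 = 1.40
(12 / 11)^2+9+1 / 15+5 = 27691 / 1815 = 15.26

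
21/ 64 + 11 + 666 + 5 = 43669/ 64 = 682.33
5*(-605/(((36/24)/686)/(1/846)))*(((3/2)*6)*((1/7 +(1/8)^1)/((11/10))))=-336875/94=-3583.78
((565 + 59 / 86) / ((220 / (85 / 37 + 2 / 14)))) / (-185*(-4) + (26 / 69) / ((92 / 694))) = 6099271077 / 722111998685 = 0.01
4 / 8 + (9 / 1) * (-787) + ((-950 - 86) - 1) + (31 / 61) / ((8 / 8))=-990517 / 122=-8118.99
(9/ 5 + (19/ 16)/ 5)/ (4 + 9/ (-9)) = 163/ 240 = 0.68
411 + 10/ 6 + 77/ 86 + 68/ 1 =124243/ 258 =481.56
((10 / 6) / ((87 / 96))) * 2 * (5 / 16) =100 / 87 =1.15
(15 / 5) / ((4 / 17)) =51 / 4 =12.75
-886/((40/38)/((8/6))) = -16834/15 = -1122.27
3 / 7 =0.43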